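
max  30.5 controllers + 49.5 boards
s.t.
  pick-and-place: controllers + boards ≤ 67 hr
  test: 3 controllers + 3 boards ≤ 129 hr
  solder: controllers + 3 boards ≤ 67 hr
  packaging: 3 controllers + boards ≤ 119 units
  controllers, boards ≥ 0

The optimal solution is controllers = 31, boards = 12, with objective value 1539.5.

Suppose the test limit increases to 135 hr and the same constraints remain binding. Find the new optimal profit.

Check each constraint at x*: pick-and-place 43/67 (slack 24); test 129/129 (tight); solder 67/67 (tight); packaging 105/119 (slack 14).
Slack constraints have shadow price 0 (complementary slackness).
From A_Bᵀ y = c: 3·y_test + 1·y_solder = 30.5; 3·y_test + 3·y_solder = 49.5.
This yields shadow prices y_test = 7, y_solder = 9.5.
Δz = y_test·Δb = 7 × (6) = 42, so new z* = 1539.5 + 42 = 1581.5.

1581.5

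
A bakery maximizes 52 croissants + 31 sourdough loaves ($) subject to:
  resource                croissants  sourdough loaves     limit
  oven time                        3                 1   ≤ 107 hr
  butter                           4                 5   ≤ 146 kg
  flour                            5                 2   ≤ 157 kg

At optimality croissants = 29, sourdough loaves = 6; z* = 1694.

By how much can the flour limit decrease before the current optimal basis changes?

98.6

Binding constraints: butter, flour. The basis is B = [[4,5],[5,2]] with det -17.
Per unit decrease in flour, x* moves by d = (-0.2941, 0.2353).
The basis stays optimal until croissants reaches 0; allowable decrease = 98.6 kg.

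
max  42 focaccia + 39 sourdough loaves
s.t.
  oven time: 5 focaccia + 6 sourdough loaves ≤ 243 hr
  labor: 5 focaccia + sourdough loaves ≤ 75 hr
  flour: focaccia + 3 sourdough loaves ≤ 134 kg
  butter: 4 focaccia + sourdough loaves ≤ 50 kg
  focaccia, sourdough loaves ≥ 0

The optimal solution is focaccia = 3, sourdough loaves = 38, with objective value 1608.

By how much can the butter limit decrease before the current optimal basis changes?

9.5

Binding constraints: oven time, butter. The basis is B = [[5,6],[4,1]] with det -19.
Per unit decrease in butter, x* moves by d = (-0.3158, 0.2632).
The basis stays optimal until focaccia reaches 0; allowable decrease = 9.5 kg.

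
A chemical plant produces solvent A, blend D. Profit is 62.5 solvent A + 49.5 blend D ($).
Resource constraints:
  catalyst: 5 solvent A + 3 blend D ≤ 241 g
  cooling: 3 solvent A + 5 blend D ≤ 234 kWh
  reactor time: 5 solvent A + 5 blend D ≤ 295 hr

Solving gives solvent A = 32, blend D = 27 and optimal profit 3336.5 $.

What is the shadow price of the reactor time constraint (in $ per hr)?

6

At the optimum: catalyst uses 241 of 241 (binding); cooling uses 231 of 234 (slack = 3); reactor time uses 295 of 295 (binding).
Since cooling is not tight, its dual is 0.
Dual feasibility on the basic columns requires 5·y_catalyst + 5·y_reactor time = 62.5, 3·y_catalyst + 5·y_reactor time = 49.5.
This yields shadow prices y_catalyst = 6.5, y_reactor time = 6.
Shadow price of reactor time = 6.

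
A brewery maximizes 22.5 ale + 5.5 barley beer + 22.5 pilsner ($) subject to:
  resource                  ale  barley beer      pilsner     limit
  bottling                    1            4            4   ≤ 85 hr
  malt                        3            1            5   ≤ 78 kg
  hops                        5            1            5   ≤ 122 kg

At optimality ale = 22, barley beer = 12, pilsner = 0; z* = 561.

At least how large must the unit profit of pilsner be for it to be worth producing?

27.5

Check each constraint at x*: bottling 70/85 (slack 15); malt 78/78 (tight); hops 122/122 (tight).
Since bottling is not tight, its dual is 0.
The binding rows give the dual system: 3·y_malt + 5·y_hops = 22.5 and 1·y_malt + 1·y_hops = 5.5.
Solving: y_malt = 2.5, y_hops = 3.
pilsner enters the basis when its profit ≥ yᵀa₃ = 2.5·5 + 3·5 = 27.5.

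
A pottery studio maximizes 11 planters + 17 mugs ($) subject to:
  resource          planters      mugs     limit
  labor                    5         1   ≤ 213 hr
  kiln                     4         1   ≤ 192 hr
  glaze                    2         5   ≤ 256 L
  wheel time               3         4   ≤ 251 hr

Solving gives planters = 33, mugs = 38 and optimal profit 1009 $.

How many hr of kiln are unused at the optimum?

22

kiln used = 4·33 + 1·38 = 170; slack = 192 − 170 = 22.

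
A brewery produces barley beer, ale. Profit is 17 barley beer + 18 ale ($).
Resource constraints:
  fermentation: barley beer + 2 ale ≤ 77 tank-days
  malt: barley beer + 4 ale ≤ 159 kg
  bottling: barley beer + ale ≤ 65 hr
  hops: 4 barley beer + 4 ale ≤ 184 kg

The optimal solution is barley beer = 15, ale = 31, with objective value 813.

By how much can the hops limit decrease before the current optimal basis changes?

30

Binding constraints: fermentation, hops. The basis is B = [[1,2],[4,4]] with det -4.
Per unit decrease in hops, x* moves by d = (-0.5, 0.25).
The basis stays optimal until barley beer reaches 0; allowable decrease = 30 kg.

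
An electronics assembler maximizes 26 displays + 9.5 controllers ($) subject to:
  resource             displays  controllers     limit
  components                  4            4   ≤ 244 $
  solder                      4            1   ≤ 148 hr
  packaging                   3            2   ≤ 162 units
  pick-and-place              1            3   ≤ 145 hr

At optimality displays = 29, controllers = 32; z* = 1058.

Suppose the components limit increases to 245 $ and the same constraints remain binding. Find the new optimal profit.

1059

Check each constraint at x*: components 244/244 (tight); solder 148/148 (tight); packaging 151/162 (slack 11); pick-and-place 125/145 (slack 20).
Since packaging, pick-and-place are not tight, their duals are 0.
From A_Bᵀ y = c: 4·y_components + 4·y_solder = 26; 4·y_components + 1·y_solder = 9.5.
This yields shadow prices y_components = 1, y_solder = 5.5.
Δz = y_components·Δb = 1 × (1) = 1, so new z* = 1058 + 1 = 1059.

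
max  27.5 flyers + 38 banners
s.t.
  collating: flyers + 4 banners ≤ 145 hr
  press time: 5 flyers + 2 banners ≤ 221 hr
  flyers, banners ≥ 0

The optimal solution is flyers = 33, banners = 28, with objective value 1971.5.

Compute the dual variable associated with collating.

7.5

At the optimum: collating uses 145 of 145 (binding); press time uses 221 of 221 (binding).
From A_Bᵀ y = c: 1·y_collating + 5·y_press time = 27.5; 4·y_collating + 2·y_press time = 38.
Solving: y_collating = 7.5, y_press time = 4.
Shadow price of collating = 7.5.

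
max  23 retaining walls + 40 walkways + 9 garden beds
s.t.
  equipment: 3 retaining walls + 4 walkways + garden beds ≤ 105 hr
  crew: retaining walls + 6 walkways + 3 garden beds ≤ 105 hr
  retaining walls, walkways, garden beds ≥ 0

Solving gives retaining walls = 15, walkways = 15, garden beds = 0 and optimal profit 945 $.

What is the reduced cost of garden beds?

Both equipment and crew are binding at x*.
The binding rows give the dual system: 3·y_equipment + 1·y_crew = 23 and 4·y_equipment + 6·y_crew = 40.
→ y_equipment = 7 and y_crew = 2.
Reduced cost of garden beds: c₃ − yᵀa₃ = 9 − (7·1 + 2·3) = 9 − 13 = -4.

-4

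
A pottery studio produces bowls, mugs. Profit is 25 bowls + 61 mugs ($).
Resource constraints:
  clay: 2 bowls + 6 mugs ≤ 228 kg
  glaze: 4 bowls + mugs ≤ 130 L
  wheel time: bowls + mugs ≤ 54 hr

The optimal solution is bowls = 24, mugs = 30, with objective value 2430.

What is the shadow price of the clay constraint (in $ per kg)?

9

Binding: clay and wheel time. Non-binding: glaze (4 unused).
By complementary slackness, y = 0 for the non-binding constraint.
The binding rows give the dual system: 2·y_clay + 1·y_wheel time = 25 and 6·y_clay + 1·y_wheel time = 61.
This yields shadow prices y_clay = 9, y_wheel time = 7.
Shadow price of clay = 9.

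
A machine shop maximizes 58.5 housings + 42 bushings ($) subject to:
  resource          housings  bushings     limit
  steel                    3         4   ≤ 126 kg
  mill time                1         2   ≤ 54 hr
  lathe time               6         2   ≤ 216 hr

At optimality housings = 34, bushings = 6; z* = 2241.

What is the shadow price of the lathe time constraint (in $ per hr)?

6

Check each constraint at x*: steel 126/126 (tight); mill time 46/54 (slack 8); lathe time 216/216 (tight).
Slack constraints have shadow price 0 (complementary slackness).
From A_Bᵀ y = c: 3·y_steel + 6·y_lathe time = 58.5; 4·y_steel + 2·y_lathe time = 42.
Solving: y_steel = 7.5, y_lathe time = 6.
Shadow price of lathe time = 6.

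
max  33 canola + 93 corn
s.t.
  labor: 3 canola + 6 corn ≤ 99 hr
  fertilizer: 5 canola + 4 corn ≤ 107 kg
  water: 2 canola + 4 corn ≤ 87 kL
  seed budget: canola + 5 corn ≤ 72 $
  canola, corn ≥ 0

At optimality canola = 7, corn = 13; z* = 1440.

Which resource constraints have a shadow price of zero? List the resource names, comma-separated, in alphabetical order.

labor: 99/99 (binding)
fertilizer: 87/107 (slack 20)
water: 66/87 (slack 21)
seed budget: 72/72 (binding)
By complementary slackness, a constraint with positive slack has shadow price 0 → fertilizer, water.

fertilizer, water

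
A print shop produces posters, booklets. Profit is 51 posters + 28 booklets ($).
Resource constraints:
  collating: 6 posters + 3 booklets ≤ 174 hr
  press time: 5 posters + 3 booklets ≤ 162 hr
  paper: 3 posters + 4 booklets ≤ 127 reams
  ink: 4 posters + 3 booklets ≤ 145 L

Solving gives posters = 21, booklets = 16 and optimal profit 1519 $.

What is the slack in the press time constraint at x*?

press time used = 5·21 + 3·16 = 153; slack = 162 − 153 = 9.

9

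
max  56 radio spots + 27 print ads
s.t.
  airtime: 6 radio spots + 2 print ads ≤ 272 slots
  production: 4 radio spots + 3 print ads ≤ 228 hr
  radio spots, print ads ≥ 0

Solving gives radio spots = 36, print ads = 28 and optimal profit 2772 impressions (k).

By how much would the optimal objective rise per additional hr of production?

5

Check each constraint at x*: airtime 272/272 (tight); production 228/228 (tight).
From A_Bᵀ y = c: 6·y_airtime + 4·y_production = 56; 2·y_airtime + 3·y_production = 27.
This yields shadow prices y_airtime = 6, y_production = 5.
Shadow price of production = 5.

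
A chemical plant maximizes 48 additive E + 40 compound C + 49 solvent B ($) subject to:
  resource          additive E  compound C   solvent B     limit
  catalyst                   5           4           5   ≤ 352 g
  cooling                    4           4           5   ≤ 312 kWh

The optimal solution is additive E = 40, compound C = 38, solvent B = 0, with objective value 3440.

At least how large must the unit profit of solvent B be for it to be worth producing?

50

At the optimum: catalyst uses 352 of 352 (binding); cooling uses 312 of 312 (binding).
The binding rows give the dual system: 5·y_catalyst + 4·y_cooling = 48 and 4·y_catalyst + 4·y_cooling = 40.
Solving: y_catalyst = 8, y_cooling = 2.
solvent B enters the basis when its profit ≥ yᵀa₃ = 8·5 + 2·5 = 50.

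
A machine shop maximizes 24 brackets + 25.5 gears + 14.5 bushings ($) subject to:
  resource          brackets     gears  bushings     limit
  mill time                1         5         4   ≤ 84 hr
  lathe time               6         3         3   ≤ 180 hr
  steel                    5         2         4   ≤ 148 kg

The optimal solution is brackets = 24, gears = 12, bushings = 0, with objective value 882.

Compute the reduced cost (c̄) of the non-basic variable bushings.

-8

Check each constraint at x*: mill time 84/84 (tight); lathe time 180/180 (tight); steel 144/148 (slack 4).
By complementary slackness, y = 0 for the non-binding constraint.
The binding rows give the dual system: 1·y_mill time + 6·y_lathe time = 24 and 5·y_mill time + 3·y_lathe time = 25.5.
→ y_mill time = 3 and y_lathe time = 3.5.
Reduced cost of bushings: c₃ − yᵀa₃ = 14.5 − (3·4 + 3.5·3) = 14.5 − 22.5 = -8.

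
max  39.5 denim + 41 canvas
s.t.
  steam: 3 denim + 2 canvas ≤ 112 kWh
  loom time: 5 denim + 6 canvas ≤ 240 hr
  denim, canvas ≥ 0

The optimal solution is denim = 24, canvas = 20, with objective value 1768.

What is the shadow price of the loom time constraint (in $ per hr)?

Both steam and loom time are binding at x*.
The binding rows give the dual system: 3·y_steam + 5·y_loom time = 39.5 and 2·y_steam + 6·y_loom time = 41.
This yields shadow prices y_steam = 4, y_loom time = 5.5.
Shadow price of loom time = 5.5.

5.5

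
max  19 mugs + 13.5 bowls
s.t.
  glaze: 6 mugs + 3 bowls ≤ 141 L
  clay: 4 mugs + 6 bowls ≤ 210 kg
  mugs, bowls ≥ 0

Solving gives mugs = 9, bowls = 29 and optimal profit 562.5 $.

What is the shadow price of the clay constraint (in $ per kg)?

1

Both glaze and clay are binding at x*.
From A_Bᵀ y = c: 6·y_glaze + 4·y_clay = 19; 3·y_glaze + 6·y_clay = 13.5.
→ y_glaze = 2.5 and y_clay = 1.
Shadow price of clay = 1.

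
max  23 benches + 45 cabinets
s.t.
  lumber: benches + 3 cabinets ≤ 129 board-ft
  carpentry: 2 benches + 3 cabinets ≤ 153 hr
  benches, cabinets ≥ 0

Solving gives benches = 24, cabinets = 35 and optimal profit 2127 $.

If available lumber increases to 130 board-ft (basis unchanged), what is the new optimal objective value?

At the optimum: lumber uses 129 of 129 (binding); carpentry uses 153 of 153 (binding).
The binding rows give the dual system: 1·y_lumber + 2·y_carpentry = 23 and 3·y_lumber + 3·y_carpentry = 45.
This yields shadow prices y_lumber = 7, y_carpentry = 8.
Δz = y_lumber·Δb = 7 × (1) = 7, so new z* = 2127 + 7 = 2134.

2134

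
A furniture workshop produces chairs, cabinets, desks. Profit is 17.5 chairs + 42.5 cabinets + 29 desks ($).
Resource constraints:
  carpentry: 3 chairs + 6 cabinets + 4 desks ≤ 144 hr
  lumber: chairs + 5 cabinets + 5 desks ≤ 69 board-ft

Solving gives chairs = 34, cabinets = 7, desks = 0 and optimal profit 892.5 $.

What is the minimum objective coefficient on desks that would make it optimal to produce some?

32.5

At the optimum: carpentry uses 144 of 144 (binding); lumber uses 69 of 69 (binding).
The binding rows give the dual system: 3·y_carpentry + 1·y_lumber = 17.5 and 6·y_carpentry + 5·y_lumber = 42.5.
→ y_carpentry = 5 and y_lumber = 2.5.
desks enters the basis when its profit ≥ yᵀa₃ = 5·4 + 2.5·5 = 32.5.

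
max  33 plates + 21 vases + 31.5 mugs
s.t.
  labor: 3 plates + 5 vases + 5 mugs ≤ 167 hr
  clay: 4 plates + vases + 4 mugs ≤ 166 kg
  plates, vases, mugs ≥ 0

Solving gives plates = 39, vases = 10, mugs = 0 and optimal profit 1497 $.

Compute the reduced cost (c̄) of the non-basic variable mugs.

Check each constraint at x*: labor 167/167 (tight); clay 166/166 (tight).
Dual feasibility on the basic columns requires 3·y_labor + 4·y_clay = 33, 5·y_labor + 1·y_clay = 21.
→ y_labor = 3 and y_clay = 6.
Reduced cost of mugs: c₃ − yᵀa₃ = 31.5 − (3·5 + 6·4) = 31.5 − 39 = -7.5.

-7.5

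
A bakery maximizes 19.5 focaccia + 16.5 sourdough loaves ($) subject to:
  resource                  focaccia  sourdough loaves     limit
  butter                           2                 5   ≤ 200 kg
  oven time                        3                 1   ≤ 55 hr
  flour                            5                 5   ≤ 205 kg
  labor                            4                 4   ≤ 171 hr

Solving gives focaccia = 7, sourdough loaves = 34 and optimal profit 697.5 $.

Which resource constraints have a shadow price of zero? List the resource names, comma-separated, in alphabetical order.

butter, labor

butter: 184/200 (slack 16)
oven time: 55/55 (binding)
flour: 205/205 (binding)
labor: 164/171 (slack 7)
By complementary slackness, a constraint with positive slack has shadow price 0 → butter, labor.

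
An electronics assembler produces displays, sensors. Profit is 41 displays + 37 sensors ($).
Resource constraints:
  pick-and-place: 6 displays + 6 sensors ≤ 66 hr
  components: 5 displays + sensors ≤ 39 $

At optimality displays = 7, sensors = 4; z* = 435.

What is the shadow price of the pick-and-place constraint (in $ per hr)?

6

Both pick-and-place and components are binding at x*.
Dual feasibility on the basic columns requires 6·y_pick-and-place + 5·y_components = 41, 6·y_pick-and-place + 1·y_components = 37.
Solving: y_pick-and-place = 6, y_components = 1.
Shadow price of pick-and-place = 6.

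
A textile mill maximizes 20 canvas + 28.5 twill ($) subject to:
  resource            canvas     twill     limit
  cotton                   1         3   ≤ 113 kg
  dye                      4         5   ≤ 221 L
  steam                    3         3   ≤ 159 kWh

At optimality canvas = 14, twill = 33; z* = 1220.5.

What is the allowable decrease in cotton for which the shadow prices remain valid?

Binding constraints: cotton, dye. The basis is B = [[1,3],[4,5]] with det -7.
Per unit decrease in cotton, x* moves by d = (0.7143, -0.5714).
The basis stays optimal until steam becomes binding; allowable decrease = 42 kg.

42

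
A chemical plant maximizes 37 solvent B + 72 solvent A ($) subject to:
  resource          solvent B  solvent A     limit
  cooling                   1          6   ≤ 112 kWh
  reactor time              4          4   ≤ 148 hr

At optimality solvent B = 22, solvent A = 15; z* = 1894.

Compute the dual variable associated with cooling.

At the optimum: cooling uses 112 of 112 (binding); reactor time uses 148 of 148 (binding).
From A_Bᵀ y = c: 1·y_cooling + 4·y_reactor time = 37; 6·y_cooling + 4·y_reactor time = 72.
This yields shadow prices y_cooling = 7, y_reactor time = 7.5.
Shadow price of cooling = 7.

7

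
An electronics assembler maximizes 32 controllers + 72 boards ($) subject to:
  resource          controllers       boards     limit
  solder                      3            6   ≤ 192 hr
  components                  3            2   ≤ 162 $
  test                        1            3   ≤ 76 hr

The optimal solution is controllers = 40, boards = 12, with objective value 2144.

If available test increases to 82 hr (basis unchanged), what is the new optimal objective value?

2192

At the optimum: solder uses 192 of 192 (binding); components uses 144 of 162 (slack = 18); test uses 76 of 76 (binding).
Since components is not tight, its dual is 0.
From A_Bᵀ y = c: 3·y_solder + 1·y_test = 32; 6·y_solder + 3·y_test = 72.
Solving: y_solder = 8, y_test = 8.
Δz = y_test·Δb = 8 × (6) = 48, so new z* = 2144 + 48 = 2192.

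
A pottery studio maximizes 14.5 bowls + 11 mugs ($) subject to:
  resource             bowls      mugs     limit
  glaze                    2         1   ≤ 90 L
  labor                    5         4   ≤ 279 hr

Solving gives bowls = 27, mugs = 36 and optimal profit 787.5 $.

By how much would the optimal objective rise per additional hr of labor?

Both glaze and labor are binding at x*.
The binding rows give the dual system: 2·y_glaze + 5·y_labor = 14.5 and 1·y_glaze + 4·y_labor = 11.
Solving: y_glaze = 1, y_labor = 2.5.
Shadow price of labor = 2.5.

2.5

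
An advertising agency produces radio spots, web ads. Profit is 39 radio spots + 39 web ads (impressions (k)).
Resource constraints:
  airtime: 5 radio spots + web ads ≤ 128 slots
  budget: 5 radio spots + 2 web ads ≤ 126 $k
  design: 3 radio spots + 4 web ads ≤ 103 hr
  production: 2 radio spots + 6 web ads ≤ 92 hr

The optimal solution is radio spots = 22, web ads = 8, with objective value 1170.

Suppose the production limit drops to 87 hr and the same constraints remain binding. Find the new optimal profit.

1147.5

At the optimum: airtime uses 118 of 128 (slack = 10); budget uses 126 of 126 (binding); design uses 98 of 103 (slack = 5); production uses 92 of 92 (binding).
Since airtime, design are not tight, their duals are 0.
The binding rows give the dual system: 5·y_budget + 2·y_production = 39 and 2·y_budget + 6·y_production = 39.
→ y_budget = 6 and y_production = 4.5.
Δz = y_production·Δb = 4.5 × (-5) = -22.5, so new z* = 1170 − 22.5 = 1147.5.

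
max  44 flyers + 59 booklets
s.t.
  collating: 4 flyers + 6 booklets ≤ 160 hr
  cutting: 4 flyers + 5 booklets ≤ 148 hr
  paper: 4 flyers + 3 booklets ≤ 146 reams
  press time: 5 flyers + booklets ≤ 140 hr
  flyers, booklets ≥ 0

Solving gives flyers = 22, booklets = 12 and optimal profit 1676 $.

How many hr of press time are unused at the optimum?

press time used = 5·22 + 1·12 = 122; slack = 140 − 122 = 18.

18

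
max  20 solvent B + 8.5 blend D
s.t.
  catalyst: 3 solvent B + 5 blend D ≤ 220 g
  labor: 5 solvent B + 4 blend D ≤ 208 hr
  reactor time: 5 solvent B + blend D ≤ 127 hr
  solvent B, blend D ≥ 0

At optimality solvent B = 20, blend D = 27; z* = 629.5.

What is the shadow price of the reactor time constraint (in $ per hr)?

Check each constraint at x*: catalyst 195/220 (slack 25); labor 208/208 (tight); reactor time 127/127 (tight).
By complementary slackness, y = 0 for the non-binding constraint.
From A_Bᵀ y = c: 5·y_labor + 5·y_reactor time = 20; 4·y_labor + 1·y_reactor time = 8.5.
Solving: y_labor = 1.5, y_reactor time = 2.5.
Shadow price of reactor time = 2.5.

2.5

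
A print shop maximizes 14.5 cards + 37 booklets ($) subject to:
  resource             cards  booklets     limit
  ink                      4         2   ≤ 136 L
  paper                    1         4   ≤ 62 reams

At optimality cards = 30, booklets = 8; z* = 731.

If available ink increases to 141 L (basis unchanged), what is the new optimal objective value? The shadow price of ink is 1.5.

Δb = 5, so new z* = 731 + (1.5)·(5) = 731 + 7.5 = 738.5.

738.5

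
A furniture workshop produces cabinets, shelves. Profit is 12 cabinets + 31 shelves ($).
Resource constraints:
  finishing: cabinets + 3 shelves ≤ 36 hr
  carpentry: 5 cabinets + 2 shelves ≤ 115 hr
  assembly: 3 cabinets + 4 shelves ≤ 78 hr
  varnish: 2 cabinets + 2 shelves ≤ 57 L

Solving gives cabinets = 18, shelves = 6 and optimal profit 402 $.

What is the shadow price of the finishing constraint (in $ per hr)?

9

Check each constraint at x*: finishing 36/36 (tight); carpentry 102/115 (slack 13); assembly 78/78 (tight); varnish 48/57 (slack 9).
By complementary slackness, y = 0 for the non-binding constraints.
The binding rows give the dual system: 1·y_finishing + 3·y_assembly = 12 and 3·y_finishing + 4·y_assembly = 31.
This yields shadow prices y_finishing = 9, y_assembly = 1.
Shadow price of finishing = 9.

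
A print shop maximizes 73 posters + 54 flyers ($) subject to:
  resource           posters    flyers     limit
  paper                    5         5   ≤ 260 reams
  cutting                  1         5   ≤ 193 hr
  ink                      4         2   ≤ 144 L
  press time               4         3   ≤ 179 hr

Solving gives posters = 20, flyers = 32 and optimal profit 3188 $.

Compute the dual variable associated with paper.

7

Binding: paper and ink. Non-binding: cutting (13 unused), press time (3 unused).
Slack constraints have shadow price 0 (complementary slackness).
From A_Bᵀ y = c: 5·y_paper + 4·y_ink = 73; 5·y_paper + 2·y_ink = 54.
This yields shadow prices y_paper = 7, y_ink = 9.5.
Shadow price of paper = 7.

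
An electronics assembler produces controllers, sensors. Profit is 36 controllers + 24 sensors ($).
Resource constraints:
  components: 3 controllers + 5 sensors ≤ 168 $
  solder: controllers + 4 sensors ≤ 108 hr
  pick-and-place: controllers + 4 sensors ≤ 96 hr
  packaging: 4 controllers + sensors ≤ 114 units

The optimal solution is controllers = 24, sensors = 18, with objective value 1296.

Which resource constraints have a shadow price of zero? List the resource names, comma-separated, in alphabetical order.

components, solder

components: 162/168 (slack 6)
solder: 96/108 (slack 12)
pick-and-place: 96/96 (binding)
packaging: 114/114 (binding)
By complementary slackness, a constraint with positive slack has shadow price 0 → components, solder.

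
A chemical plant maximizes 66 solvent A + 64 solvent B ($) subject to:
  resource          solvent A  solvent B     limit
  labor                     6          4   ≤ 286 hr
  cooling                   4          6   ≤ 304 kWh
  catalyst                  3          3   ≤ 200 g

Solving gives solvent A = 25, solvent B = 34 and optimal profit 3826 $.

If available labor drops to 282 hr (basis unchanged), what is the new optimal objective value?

At the optimum: labor uses 286 of 286 (binding); cooling uses 304 of 304 (binding); catalyst uses 177 of 200 (slack = 23).
Slack constraints have shadow price 0 (complementary slackness).
Dual feasibility on the basic columns requires 6·y_labor + 4·y_cooling = 66, 4·y_labor + 6·y_cooling = 64.
Solving: y_labor = 7, y_cooling = 6.
Δz = y_labor·Δb = 7 × (-4) = -28, so new z* = 3826 − 28 = 3798.

3798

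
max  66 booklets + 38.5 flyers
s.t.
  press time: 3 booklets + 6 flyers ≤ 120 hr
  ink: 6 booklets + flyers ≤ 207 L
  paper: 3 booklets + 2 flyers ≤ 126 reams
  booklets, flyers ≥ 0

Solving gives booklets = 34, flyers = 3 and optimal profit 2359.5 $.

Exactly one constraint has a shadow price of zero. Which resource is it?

paper

press time: 120/120 (binding)
ink: 207/207 (binding)
paper: 108/126 (slack 18)
By complementary slackness, a constraint with positive slack has shadow price 0 → paper.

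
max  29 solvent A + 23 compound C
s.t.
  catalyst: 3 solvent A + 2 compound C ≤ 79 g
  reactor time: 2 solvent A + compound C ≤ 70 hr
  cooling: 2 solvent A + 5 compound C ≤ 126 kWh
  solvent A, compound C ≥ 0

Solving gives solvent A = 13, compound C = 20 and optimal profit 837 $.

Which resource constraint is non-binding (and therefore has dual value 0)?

catalyst: 79/79 (binding)
reactor time: 46/70 (slack 24)
cooling: 126/126 (binding)
By complementary slackness, a constraint with positive slack has shadow price 0 → reactor time.

reactor time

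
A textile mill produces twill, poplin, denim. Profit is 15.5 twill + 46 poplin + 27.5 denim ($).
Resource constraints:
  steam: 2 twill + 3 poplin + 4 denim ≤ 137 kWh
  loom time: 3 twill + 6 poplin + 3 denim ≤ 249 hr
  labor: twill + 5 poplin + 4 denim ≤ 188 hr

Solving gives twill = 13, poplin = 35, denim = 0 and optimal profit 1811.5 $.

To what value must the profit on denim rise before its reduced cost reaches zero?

30.5

Binding: loom time and labor. Non-binding: steam (6 unused).
Since steam is not tight, its dual is 0.
The binding rows give the dual system: 3·y_loom time + 1·y_labor = 15.5 and 6·y_loom time + 5·y_labor = 46.
This yields shadow prices y_loom time = 3.5, y_labor = 5.
denim enters the basis when its profit ≥ yᵀa₃ = 3.5·3 + 5·4 = 30.5.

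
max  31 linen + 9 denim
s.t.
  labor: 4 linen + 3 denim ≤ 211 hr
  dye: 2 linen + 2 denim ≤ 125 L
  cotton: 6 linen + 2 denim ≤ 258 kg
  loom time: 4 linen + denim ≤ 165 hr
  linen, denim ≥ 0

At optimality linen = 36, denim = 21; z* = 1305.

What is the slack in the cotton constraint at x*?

0

cotton used = 6·36 + 2·21 = 258; slack = 258 − 258 = 0.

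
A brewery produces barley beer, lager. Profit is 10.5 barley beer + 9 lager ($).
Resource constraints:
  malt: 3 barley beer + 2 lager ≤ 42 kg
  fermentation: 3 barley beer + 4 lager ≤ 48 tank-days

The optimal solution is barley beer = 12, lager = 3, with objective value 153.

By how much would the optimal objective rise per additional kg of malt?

Check each constraint at x*: malt 42/42 (tight); fermentation 48/48 (tight).
From A_Bᵀ y = c: 3·y_malt + 3·y_fermentation = 10.5; 2·y_malt + 4·y_fermentation = 9.
→ y_malt = 2.5 and y_fermentation = 1.
Shadow price of malt = 2.5.

2.5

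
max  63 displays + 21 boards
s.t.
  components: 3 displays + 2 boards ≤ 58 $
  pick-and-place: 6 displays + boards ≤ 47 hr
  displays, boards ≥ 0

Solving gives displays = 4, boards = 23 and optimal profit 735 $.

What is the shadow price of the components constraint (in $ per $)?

7

At the optimum: components uses 58 of 58 (binding); pick-and-place uses 47 of 47 (binding).
Dual feasibility on the basic columns requires 3·y_components + 6·y_pick-and-place = 63, 2·y_components + 1·y_pick-and-place = 21.
This yields shadow prices y_components = 7, y_pick-and-place = 7.
Shadow price of components = 7.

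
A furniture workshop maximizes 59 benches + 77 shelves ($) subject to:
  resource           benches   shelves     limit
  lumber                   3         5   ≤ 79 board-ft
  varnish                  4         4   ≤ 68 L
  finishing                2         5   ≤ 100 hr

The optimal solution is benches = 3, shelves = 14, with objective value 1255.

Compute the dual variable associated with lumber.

9

At the optimum: lumber uses 79 of 79 (binding); varnish uses 68 of 68 (binding); finishing uses 76 of 100 (slack = 24).
By complementary slackness, y = 0 for the non-binding constraint.
Dual feasibility on the basic columns requires 3·y_lumber + 4·y_varnish = 59, 5·y_lumber + 4·y_varnish = 77.
→ y_lumber = 9 and y_varnish = 8.
Shadow price of lumber = 9.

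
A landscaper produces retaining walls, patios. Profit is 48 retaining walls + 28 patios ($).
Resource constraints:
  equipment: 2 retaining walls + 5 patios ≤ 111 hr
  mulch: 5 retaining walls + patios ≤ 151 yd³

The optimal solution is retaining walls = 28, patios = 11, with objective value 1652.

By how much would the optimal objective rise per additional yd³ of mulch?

Both equipment and mulch are binding at x*.
From A_Bᵀ y = c: 2·y_equipment + 5·y_mulch = 48; 5·y_equipment + 1·y_mulch = 28.
Solving: y_equipment = 4, y_mulch = 8.
Shadow price of mulch = 8.

8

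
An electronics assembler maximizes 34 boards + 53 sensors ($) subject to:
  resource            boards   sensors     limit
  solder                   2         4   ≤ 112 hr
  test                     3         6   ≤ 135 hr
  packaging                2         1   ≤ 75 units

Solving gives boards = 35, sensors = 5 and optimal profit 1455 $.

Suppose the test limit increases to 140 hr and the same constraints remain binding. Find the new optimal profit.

1495

Check each constraint at x*: solder 90/112 (slack 22); test 135/135 (tight); packaging 75/75 (tight).
By complementary slackness, y = 0 for the non-binding constraint.
From A_Bᵀ y = c: 3·y_test + 2·y_packaging = 34; 6·y_test + 1·y_packaging = 53.
This yields shadow prices y_test = 8, y_packaging = 5.
Δz = y_test·Δb = 8 × (5) = 40, so new z* = 1455 + 40 = 1495.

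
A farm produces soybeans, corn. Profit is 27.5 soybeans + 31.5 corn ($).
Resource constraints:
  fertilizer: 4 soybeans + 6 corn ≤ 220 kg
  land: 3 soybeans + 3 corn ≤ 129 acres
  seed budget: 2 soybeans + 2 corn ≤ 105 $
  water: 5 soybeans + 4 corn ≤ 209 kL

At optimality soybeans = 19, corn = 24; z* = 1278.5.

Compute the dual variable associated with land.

At the optimum: fertilizer uses 220 of 220 (binding); land uses 129 of 129 (binding); seed budget uses 86 of 105 (slack = 19); water uses 191 of 209 (slack = 18).
Slack constraints have shadow price 0 (complementary slackness).
Dual feasibility on the basic columns requires 4·y_fertilizer + 3·y_land = 27.5, 6·y_fertilizer + 3·y_land = 31.5.
This yields shadow prices y_fertilizer = 2, y_land = 6.5.
Shadow price of land = 6.5.

6.5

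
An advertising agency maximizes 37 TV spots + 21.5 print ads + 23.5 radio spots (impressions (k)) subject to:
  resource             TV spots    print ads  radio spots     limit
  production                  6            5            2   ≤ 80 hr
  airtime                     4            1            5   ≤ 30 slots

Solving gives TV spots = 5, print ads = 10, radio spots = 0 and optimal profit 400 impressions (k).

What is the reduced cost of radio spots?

At the optimum: production uses 80 of 80 (binding); airtime uses 30 of 30 (binding).
The binding rows give the dual system: 6·y_production + 4·y_airtime = 37 and 5·y_production + 1·y_airtime = 21.5.
→ y_production = 3.5 and y_airtime = 4.
Reduced cost of radio spots: c₃ − yᵀa₃ = 23.5 − (3.5·2 + 4·5) = 23.5 − 27 = -3.5.

-3.5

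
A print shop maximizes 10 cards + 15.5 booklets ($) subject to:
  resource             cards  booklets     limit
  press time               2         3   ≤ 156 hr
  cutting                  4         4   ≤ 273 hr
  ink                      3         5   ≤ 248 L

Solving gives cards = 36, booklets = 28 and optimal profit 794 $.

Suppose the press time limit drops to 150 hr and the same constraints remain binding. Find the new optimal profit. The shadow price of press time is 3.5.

Δb = -6, so new z* = 794 + (3.5)·(-6) = 794 − 21 = 773.

773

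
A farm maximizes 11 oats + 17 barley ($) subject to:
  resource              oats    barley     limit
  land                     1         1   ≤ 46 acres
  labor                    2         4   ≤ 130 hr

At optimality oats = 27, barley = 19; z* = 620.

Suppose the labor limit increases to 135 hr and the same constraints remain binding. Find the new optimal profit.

635

Both land and labor are binding at x*.
The binding rows give the dual system: 1·y_land + 2·y_labor = 11 and 1·y_land + 4·y_labor = 17.
This yields shadow prices y_land = 5, y_labor = 3.
Δz = y_labor·Δb = 3 × (5) = 15, so new z* = 620 + 15 = 635.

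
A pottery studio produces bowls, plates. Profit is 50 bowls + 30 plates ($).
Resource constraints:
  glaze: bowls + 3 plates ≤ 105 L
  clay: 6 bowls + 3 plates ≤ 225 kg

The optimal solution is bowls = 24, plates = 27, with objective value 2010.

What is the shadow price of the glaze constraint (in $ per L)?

Check each constraint at x*: glaze 105/105 (tight); clay 225/225 (tight).
Dual feasibility on the basic columns requires 1·y_glaze + 6·y_clay = 50, 3·y_glaze + 3·y_clay = 30.
Solving: y_glaze = 2, y_clay = 8.
Shadow price of glaze = 2.

2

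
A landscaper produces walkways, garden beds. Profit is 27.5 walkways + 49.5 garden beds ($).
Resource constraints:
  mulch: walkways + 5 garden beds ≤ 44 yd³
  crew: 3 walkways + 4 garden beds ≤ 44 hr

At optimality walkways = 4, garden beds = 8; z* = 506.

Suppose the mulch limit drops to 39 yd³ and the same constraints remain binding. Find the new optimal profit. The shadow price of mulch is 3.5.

488.5

Δb = -5, so new z* = 506 + (3.5)·(-5) = 506 − 17.5 = 488.5.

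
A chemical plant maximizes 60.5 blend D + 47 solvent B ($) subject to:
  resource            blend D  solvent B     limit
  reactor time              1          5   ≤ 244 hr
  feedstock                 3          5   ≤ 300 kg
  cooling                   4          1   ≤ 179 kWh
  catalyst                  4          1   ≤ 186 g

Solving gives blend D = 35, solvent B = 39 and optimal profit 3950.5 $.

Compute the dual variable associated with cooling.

9.5

Check each constraint at x*: reactor time 230/244 (slack 14); feedstock 300/300 (tight); cooling 179/179 (tight); catalyst 179/186 (slack 7).
Since reactor time, catalyst are not tight, their duals are 0.
The binding rows give the dual system: 3·y_feedstock + 4·y_cooling = 60.5 and 5·y_feedstock + 1·y_cooling = 47.
This yields shadow prices y_feedstock = 7.5, y_cooling = 9.5.
Shadow price of cooling = 9.5.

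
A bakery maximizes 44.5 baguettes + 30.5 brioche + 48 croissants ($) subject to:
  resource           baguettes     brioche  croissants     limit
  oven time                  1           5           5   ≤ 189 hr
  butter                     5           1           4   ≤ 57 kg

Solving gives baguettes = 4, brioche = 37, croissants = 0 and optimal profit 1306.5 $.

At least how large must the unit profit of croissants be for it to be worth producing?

At the optimum: oven time uses 189 of 189 (binding); butter uses 57 of 57 (binding).
The binding rows give the dual system: 1·y_oven time + 5·y_butter = 44.5 and 5·y_oven time + 1·y_butter = 30.5.
This yields shadow prices y_oven time = 4.5, y_butter = 8.
croissants enters the basis when its profit ≥ yᵀa₃ = 4.5·5 + 8·4 = 54.5.

54.5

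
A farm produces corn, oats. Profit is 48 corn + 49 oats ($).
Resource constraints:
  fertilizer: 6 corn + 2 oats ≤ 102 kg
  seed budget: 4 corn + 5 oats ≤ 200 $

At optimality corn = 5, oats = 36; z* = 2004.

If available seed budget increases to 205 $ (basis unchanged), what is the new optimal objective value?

Check each constraint at x*: fertilizer 102/102 (tight); seed budget 200/200 (tight).
Dual feasibility on the basic columns requires 6·y_fertilizer + 4·y_seed budget = 48, 2·y_fertilizer + 5·y_seed budget = 49.
This yields shadow prices y_fertilizer = 2, y_seed budget = 9.
Δz = y_seed budget·Δb = 9 × (5) = 45, so new z* = 2004 + 45 = 2049.

2049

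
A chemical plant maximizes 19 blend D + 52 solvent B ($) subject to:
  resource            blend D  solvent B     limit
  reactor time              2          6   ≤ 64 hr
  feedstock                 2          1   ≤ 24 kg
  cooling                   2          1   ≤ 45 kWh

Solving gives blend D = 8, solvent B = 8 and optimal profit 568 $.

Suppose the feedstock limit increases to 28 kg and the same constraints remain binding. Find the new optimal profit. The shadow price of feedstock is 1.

Δb = 4, so new z* = 568 + (1)·(4) = 568 + 4 = 572.

572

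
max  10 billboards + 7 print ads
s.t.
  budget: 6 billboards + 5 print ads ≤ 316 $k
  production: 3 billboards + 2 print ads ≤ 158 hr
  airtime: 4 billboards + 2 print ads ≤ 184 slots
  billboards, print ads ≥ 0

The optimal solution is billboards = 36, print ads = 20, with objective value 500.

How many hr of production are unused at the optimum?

10

production used = 3·36 + 2·20 = 148; slack = 158 − 148 = 10.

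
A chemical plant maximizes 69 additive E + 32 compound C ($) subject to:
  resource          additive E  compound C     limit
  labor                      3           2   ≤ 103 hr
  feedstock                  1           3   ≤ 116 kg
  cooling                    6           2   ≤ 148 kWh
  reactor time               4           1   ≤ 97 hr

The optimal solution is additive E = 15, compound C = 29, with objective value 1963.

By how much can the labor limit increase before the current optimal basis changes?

Binding constraints: labor, cooling. The basis is B = [[3,2],[6,2]] with det -6.
Per unit increase in labor, x* moves by d = (-0.3333, 1).
The basis stays optimal until feedstock becomes binding; allowable increase = 5.25 hr.

5.25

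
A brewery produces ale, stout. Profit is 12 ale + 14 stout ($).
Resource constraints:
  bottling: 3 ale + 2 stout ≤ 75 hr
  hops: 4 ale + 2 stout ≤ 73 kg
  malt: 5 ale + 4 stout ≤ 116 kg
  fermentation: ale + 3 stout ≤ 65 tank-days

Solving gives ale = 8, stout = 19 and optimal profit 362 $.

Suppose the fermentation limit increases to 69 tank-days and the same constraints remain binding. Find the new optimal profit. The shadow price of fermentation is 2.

370

Δb = 4, so new z* = 362 + (2)·(4) = 362 + 8 = 370.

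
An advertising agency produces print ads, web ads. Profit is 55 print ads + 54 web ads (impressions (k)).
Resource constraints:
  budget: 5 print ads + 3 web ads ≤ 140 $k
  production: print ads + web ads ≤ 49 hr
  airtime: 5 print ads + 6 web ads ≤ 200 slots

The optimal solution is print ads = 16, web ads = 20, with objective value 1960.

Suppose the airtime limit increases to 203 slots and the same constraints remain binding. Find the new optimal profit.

1981

Binding: budget and airtime. Non-binding: production (13 unused).
Slack constraints have shadow price 0 (complementary slackness).
From A_Bᵀ y = c: 5·y_budget + 5·y_airtime = 55; 3·y_budget + 6·y_airtime = 54.
→ y_budget = 4 and y_airtime = 7.
Δz = y_airtime·Δb = 7 × (3) = 21, so new z* = 1960 + 21 = 1981.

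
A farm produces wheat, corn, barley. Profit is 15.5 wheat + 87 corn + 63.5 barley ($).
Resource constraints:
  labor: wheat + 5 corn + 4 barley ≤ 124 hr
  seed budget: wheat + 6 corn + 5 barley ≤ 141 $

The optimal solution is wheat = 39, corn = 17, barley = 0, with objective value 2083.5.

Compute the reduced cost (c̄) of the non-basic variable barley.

Both labor and seed budget are binding at x*.
From A_Bᵀ y = c: 1·y_labor + 1·y_seed budget = 15.5; 5·y_labor + 6·y_seed budget = 87.
Solving: y_labor = 6, y_seed budget = 9.5.
Reduced cost of barley: c₃ − yᵀa₃ = 63.5 − (6·4 + 9.5·5) = 63.5 − 71.5 = -8.

-8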